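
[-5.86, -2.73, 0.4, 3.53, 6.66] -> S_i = -5.86 + 3.13*i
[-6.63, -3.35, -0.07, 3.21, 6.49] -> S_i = -6.63 + 3.28*i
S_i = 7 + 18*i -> [7, 25, 43, 61, 79]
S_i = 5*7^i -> [5, 35, 245, 1715, 12005]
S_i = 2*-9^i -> [2, -18, 162, -1458, 13122]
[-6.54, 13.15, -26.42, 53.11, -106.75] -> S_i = -6.54*(-2.01)^i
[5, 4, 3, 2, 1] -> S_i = 5 + -1*i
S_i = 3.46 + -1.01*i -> [3.46, 2.45, 1.44, 0.43, -0.58]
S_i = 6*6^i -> [6, 36, 216, 1296, 7776]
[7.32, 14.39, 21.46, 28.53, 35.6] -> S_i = 7.32 + 7.07*i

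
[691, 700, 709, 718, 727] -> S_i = 691 + 9*i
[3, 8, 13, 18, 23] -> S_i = 3 + 5*i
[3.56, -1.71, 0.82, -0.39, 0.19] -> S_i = 3.56*(-0.48)^i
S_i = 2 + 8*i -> [2, 10, 18, 26, 34]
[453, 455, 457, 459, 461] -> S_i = 453 + 2*i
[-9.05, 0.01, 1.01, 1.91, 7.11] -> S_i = Random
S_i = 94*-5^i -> [94, -470, 2350, -11750, 58750]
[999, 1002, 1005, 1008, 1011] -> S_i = 999 + 3*i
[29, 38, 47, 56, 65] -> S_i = 29 + 9*i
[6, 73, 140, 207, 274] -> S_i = 6 + 67*i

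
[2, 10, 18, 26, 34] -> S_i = 2 + 8*i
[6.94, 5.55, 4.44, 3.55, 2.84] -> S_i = 6.94*0.80^i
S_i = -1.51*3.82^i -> [-1.51, -5.77, -22.03, -84.17, -321.54]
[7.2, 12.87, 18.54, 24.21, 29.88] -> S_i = 7.20 + 5.67*i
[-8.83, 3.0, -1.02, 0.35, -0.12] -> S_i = -8.83*(-0.34)^i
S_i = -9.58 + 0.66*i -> [-9.58, -8.92, -8.26, -7.6, -6.94]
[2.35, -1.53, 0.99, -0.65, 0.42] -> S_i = 2.35*(-0.65)^i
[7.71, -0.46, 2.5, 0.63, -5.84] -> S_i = Random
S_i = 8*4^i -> [8, 32, 128, 512, 2048]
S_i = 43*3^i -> [43, 129, 387, 1161, 3483]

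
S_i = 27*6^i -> [27, 162, 972, 5832, 34992]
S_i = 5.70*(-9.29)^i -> [5.7, -52.95, 491.93, -4570.06, 42455.87]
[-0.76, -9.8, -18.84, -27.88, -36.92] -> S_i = -0.76 + -9.04*i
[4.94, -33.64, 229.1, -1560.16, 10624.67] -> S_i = 4.94*(-6.81)^i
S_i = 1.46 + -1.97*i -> [1.46, -0.51, -2.48, -4.45, -6.42]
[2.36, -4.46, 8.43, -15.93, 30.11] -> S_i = 2.36*(-1.89)^i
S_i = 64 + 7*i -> [64, 71, 78, 85, 92]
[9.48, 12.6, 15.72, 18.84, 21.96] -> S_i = 9.48 + 3.12*i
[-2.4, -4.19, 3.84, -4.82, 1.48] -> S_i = Random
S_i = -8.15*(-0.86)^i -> [-8.15, 7.01, -6.03, 5.18, -4.46]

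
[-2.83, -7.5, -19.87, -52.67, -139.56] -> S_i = -2.83*2.65^i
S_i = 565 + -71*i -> [565, 494, 423, 352, 281]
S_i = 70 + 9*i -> [70, 79, 88, 97, 106]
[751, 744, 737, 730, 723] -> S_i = 751 + -7*i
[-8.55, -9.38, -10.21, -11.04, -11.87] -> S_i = -8.55 + -0.83*i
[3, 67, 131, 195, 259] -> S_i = 3 + 64*i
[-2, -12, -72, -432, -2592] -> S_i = -2*6^i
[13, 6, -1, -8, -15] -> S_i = 13 + -7*i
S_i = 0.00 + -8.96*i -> [0.0, -8.96, -17.92, -26.88, -35.84]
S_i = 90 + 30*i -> [90, 120, 150, 180, 210]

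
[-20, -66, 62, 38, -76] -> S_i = Random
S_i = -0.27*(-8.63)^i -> [-0.27, 2.33, -20.11, 173.54, -1497.64]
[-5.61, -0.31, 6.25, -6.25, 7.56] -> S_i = Random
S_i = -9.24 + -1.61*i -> [-9.24, -10.85, -12.46, -14.07, -15.68]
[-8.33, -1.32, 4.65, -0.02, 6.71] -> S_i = Random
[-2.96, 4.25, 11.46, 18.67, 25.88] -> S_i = -2.96 + 7.21*i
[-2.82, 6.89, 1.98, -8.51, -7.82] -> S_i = Random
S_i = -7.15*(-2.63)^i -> [-7.15, 18.8, -49.46, 130.07, -342.08]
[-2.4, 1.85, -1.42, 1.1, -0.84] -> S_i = -2.40*(-0.77)^i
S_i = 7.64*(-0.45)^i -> [7.64, -3.44, 1.55, -0.7, 0.31]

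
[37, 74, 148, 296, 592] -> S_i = 37*2^i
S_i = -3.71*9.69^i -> [-3.71, -35.95, -348.35, -3375.56, -32709.13]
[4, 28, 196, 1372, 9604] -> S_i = 4*7^i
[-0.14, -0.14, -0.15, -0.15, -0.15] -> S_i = -0.14*1.02^i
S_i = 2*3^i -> [2, 6, 18, 54, 162]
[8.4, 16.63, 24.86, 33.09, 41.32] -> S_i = 8.40 + 8.23*i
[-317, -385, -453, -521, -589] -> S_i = -317 + -68*i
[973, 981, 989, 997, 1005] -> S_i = 973 + 8*i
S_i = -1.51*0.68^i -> [-1.51, -1.03, -0.7, -0.47, -0.32]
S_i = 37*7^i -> [37, 259, 1813, 12691, 88837]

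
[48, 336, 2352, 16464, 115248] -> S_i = 48*7^i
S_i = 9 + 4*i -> [9, 13, 17, 21, 25]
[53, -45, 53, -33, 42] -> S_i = Random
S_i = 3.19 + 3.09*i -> [3.19, 6.28, 9.37, 12.46, 15.55]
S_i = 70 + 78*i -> [70, 148, 226, 304, 382]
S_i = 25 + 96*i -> [25, 121, 217, 313, 409]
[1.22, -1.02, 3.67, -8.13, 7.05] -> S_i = Random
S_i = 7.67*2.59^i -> [7.67, 19.87, 51.45, 133.26, 345.14]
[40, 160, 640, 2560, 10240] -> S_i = 40*4^i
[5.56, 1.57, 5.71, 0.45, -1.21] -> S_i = Random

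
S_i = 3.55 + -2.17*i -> [3.55, 1.38, -0.79, -2.96, -5.13]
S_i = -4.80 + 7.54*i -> [-4.8, 2.74, 10.28, 17.82, 25.36]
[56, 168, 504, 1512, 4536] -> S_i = 56*3^i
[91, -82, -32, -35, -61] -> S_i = Random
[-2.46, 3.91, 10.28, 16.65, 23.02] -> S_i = -2.46 + 6.37*i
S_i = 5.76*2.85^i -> [5.76, 16.42, 46.79, 133.34, 380.02]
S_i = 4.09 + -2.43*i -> [4.09, 1.66, -0.77, -3.2, -5.63]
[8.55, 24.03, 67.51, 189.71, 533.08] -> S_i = 8.55*2.81^i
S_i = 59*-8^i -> [59, -472, 3776, -30208, 241664]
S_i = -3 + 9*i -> [-3, 6, 15, 24, 33]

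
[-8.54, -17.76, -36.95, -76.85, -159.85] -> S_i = -8.54*2.08^i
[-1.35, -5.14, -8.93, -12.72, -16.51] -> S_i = -1.35 + -3.79*i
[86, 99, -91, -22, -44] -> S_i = Random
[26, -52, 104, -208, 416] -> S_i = 26*-2^i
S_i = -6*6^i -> [-6, -36, -216, -1296, -7776]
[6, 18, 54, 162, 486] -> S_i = 6*3^i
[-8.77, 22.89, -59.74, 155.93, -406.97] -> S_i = -8.77*(-2.61)^i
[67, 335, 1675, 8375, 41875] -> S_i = 67*5^i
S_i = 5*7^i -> [5, 35, 245, 1715, 12005]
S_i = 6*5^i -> [6, 30, 150, 750, 3750]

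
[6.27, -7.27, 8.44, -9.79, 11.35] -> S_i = 6.27*(-1.16)^i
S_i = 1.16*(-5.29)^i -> [1.16, -6.14, 32.46, -171.72, 908.41]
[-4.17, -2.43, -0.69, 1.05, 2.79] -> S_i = -4.17 + 1.74*i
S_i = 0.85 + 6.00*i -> [0.85, 6.85, 12.85, 18.85, 24.85]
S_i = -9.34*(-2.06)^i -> [-9.34, 19.24, -39.64, 81.65, -168.2]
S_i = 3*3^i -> [3, 9, 27, 81, 243]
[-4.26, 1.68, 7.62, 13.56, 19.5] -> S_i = -4.26 + 5.94*i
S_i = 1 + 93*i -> [1, 94, 187, 280, 373]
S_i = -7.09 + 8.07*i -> [-7.09, 0.98, 9.05, 17.12, 25.19]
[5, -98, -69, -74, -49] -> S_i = Random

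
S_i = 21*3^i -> [21, 63, 189, 567, 1701]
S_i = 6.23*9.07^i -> [6.23, 56.51, 512.51, 4648.47, 42161.61]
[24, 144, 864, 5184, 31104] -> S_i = 24*6^i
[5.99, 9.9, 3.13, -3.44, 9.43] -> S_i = Random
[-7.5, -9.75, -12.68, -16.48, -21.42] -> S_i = -7.50*1.30^i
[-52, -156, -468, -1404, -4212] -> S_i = -52*3^i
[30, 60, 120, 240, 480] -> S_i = 30*2^i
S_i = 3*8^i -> [3, 24, 192, 1536, 12288]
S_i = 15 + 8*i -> [15, 23, 31, 39, 47]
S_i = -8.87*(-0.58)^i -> [-8.87, 5.14, -2.98, 1.73, -1.0]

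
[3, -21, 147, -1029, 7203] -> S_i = 3*-7^i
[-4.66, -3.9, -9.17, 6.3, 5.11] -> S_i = Random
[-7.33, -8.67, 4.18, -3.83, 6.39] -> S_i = Random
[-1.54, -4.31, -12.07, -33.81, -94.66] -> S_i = -1.54*2.80^i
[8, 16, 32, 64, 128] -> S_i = 8*2^i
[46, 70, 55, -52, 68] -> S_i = Random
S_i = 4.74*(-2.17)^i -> [4.74, -10.29, 22.32, -48.43, 105.1]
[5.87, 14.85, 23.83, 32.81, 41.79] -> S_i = 5.87 + 8.98*i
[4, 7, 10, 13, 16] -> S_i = 4 + 3*i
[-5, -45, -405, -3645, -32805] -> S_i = -5*9^i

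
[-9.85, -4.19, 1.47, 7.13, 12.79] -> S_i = -9.85 + 5.66*i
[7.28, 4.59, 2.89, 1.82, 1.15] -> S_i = 7.28*0.63^i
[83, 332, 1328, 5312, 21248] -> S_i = 83*4^i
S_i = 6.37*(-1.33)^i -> [6.37, -8.47, 11.27, -14.99, 19.93]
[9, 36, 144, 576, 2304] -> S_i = 9*4^i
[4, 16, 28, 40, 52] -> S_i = 4 + 12*i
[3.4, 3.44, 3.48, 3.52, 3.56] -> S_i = 3.40 + 0.04*i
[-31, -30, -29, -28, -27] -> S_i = -31 + 1*i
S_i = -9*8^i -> [-9, -72, -576, -4608, -36864]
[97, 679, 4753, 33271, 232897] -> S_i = 97*7^i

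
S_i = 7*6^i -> [7, 42, 252, 1512, 9072]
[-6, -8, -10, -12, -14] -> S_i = -6 + -2*i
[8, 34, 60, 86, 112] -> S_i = 8 + 26*i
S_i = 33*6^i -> [33, 198, 1188, 7128, 42768]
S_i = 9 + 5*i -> [9, 14, 19, 24, 29]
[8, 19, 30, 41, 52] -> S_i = 8 + 11*i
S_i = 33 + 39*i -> [33, 72, 111, 150, 189]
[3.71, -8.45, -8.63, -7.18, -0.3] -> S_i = Random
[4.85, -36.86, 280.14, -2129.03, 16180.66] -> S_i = 4.85*(-7.60)^i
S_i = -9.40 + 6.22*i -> [-9.4, -3.18, 3.04, 9.26, 15.48]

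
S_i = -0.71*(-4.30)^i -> [-0.71, 3.05, -13.13, 56.45, -242.73]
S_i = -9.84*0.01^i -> [-9.84, -0.1, -0.0, -0.0, -0.0]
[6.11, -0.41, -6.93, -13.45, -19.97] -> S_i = 6.11 + -6.52*i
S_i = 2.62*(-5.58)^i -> [2.62, -14.62, 81.58, -455.2, 2540.03]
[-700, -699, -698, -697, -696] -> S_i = -700 + 1*i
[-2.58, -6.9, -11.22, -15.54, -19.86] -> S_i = -2.58 + -4.32*i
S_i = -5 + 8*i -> [-5, 3, 11, 19, 27]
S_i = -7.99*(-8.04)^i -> [-7.99, 64.24, -516.49, 4152.55, -33386.51]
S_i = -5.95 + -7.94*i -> [-5.95, -13.89, -21.83, -29.77, -37.71]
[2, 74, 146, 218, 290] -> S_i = 2 + 72*i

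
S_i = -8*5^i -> [-8, -40, -200, -1000, -5000]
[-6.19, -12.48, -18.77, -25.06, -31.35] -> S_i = -6.19 + -6.29*i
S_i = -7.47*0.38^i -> [-7.47, -2.84, -1.08, -0.41, -0.16]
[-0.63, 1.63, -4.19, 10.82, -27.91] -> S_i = -0.63*(-2.58)^i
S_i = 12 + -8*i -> [12, 4, -4, -12, -20]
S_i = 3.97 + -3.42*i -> [3.97, 0.55, -2.87, -6.29, -9.71]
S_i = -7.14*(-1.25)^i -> [-7.14, 8.92, -11.16, 13.95, -17.43]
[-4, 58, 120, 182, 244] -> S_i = -4 + 62*i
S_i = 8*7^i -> [8, 56, 392, 2744, 19208]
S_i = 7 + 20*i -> [7, 27, 47, 67, 87]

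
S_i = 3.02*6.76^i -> [3.02, 20.42, 138.01, 932.93, 6306.58]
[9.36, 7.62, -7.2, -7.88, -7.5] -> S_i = Random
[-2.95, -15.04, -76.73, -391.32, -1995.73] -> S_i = -2.95*5.10^i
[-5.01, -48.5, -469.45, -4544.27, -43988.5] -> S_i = -5.01*9.68^i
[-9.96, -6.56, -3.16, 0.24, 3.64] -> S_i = -9.96 + 3.40*i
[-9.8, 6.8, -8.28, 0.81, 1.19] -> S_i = Random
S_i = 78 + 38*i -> [78, 116, 154, 192, 230]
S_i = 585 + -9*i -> [585, 576, 567, 558, 549]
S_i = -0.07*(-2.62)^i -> [-0.07, 0.18, -0.48, 1.26, -3.3]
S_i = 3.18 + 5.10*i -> [3.18, 8.28, 13.38, 18.48, 23.58]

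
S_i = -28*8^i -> [-28, -224, -1792, -14336, -114688]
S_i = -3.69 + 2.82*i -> [-3.69, -0.87, 1.95, 4.77, 7.59]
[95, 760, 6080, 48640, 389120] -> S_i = 95*8^i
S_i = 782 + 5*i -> [782, 787, 792, 797, 802]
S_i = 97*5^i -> [97, 485, 2425, 12125, 60625]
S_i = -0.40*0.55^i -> [-0.4, -0.22, -0.12, -0.07, -0.04]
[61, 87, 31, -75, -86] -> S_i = Random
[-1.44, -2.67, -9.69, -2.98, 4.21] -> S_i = Random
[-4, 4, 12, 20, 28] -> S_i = -4 + 8*i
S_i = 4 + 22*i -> [4, 26, 48, 70, 92]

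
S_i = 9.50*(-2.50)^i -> [9.5, -23.75, 59.38, -148.44, 371.09]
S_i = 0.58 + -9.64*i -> [0.58, -9.06, -18.7, -28.34, -37.98]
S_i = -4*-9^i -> [-4, 36, -324, 2916, -26244]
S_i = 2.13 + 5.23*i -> [2.13, 7.36, 12.59, 17.82, 23.05]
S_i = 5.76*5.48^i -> [5.76, 31.56, 172.98, 947.9, 5194.51]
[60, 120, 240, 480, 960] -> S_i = 60*2^i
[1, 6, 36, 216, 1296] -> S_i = 1*6^i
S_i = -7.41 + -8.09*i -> [-7.41, -15.5, -23.59, -31.68, -39.77]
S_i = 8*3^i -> [8, 24, 72, 216, 648]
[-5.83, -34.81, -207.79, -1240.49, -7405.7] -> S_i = -5.83*5.97^i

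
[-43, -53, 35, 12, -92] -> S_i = Random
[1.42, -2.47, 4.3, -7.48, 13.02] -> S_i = 1.42*(-1.74)^i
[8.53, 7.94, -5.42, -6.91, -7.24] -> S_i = Random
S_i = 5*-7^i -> [5, -35, 245, -1715, 12005]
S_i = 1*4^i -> [1, 4, 16, 64, 256]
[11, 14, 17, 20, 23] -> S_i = 11 + 3*i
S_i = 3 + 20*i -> [3, 23, 43, 63, 83]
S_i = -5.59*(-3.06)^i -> [-5.59, 17.11, -52.34, 160.17, -490.11]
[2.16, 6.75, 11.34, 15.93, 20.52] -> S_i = 2.16 + 4.59*i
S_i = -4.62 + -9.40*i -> [-4.62, -14.02, -23.42, -32.82, -42.22]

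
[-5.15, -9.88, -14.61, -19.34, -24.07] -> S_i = -5.15 + -4.73*i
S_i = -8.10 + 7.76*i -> [-8.1, -0.34, 7.42, 15.18, 22.94]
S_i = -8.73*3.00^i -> [-8.73, -26.19, -78.57, -235.71, -707.13]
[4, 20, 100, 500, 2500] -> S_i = 4*5^i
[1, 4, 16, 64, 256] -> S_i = 1*4^i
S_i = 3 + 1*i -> [3, 4, 5, 6, 7]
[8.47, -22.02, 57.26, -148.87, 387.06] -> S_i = 8.47*(-2.60)^i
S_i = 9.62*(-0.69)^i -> [9.62, -6.64, 4.58, -3.16, 2.18]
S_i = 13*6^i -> [13, 78, 468, 2808, 16848]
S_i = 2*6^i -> [2, 12, 72, 432, 2592]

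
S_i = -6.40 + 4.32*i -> [-6.4, -2.08, 2.24, 6.56, 10.88]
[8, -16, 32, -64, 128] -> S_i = 8*-2^i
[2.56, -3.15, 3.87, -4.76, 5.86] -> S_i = 2.56*(-1.23)^i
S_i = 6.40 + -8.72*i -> [6.4, -2.32, -11.04, -19.76, -28.48]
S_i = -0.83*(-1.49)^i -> [-0.83, 1.24, -1.84, 2.75, -4.09]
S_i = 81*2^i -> [81, 162, 324, 648, 1296]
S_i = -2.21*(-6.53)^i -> [-2.21, 14.43, -94.24, 615.36, -4018.32]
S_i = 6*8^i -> [6, 48, 384, 3072, 24576]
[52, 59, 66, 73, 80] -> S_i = 52 + 7*i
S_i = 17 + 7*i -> [17, 24, 31, 38, 45]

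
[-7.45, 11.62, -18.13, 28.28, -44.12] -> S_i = -7.45*(-1.56)^i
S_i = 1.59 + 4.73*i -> [1.59, 6.32, 11.05, 15.78, 20.51]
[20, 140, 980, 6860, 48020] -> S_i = 20*7^i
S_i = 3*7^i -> [3, 21, 147, 1029, 7203]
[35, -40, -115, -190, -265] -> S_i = 35 + -75*i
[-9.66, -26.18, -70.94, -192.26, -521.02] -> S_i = -9.66*2.71^i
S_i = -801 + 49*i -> [-801, -752, -703, -654, -605]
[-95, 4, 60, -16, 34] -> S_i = Random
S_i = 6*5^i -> [6, 30, 150, 750, 3750]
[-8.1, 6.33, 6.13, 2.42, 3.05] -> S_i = Random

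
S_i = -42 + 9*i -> [-42, -33, -24, -15, -6]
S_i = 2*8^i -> [2, 16, 128, 1024, 8192]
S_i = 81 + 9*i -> [81, 90, 99, 108, 117]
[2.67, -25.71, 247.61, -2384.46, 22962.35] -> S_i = 2.67*(-9.63)^i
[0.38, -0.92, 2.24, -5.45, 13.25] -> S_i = 0.38*(-2.43)^i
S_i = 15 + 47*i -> [15, 62, 109, 156, 203]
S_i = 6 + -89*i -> [6, -83, -172, -261, -350]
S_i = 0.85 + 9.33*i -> [0.85, 10.18, 19.51, 28.84, 38.17]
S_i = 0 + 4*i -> [0, 4, 8, 12, 16]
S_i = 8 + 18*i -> [8, 26, 44, 62, 80]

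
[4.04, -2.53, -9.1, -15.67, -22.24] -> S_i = 4.04 + -6.57*i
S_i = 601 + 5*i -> [601, 606, 611, 616, 621]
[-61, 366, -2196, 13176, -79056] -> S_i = -61*-6^i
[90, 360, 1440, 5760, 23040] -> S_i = 90*4^i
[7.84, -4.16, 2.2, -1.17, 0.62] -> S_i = 7.84*(-0.53)^i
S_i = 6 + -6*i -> [6, 0, -6, -12, -18]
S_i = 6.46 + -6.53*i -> [6.46, -0.07, -6.6, -13.13, -19.66]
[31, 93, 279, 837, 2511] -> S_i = 31*3^i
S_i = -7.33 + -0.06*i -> [-7.33, -7.39, -7.45, -7.51, -7.57]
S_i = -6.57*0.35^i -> [-6.57, -2.3, -0.8, -0.28, -0.1]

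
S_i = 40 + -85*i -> [40, -45, -130, -215, -300]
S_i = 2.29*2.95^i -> [2.29, 6.76, 19.93, 58.79, 173.43]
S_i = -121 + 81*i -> [-121, -40, 41, 122, 203]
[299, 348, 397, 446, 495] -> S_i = 299 + 49*i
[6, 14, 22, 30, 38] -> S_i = 6 + 8*i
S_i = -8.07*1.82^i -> [-8.07, -14.69, -26.73, -48.65, -88.54]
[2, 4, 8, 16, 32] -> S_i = 2*2^i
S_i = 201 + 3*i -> [201, 204, 207, 210, 213]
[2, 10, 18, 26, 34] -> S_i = 2 + 8*i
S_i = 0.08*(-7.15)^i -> [0.08, -0.57, 4.09, -29.24, 209.08]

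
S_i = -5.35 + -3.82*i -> [-5.35, -9.17, -12.99, -16.81, -20.63]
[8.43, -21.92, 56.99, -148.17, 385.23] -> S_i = 8.43*(-2.60)^i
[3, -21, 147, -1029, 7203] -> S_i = 3*-7^i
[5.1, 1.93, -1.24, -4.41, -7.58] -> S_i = 5.10 + -3.17*i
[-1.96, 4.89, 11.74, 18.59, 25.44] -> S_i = -1.96 + 6.85*i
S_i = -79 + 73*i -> [-79, -6, 67, 140, 213]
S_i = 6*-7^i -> [6, -42, 294, -2058, 14406]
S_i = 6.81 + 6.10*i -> [6.81, 12.91, 19.01, 25.11, 31.21]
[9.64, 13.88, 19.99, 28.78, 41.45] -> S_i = 9.64*1.44^i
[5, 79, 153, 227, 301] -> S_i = 5 + 74*i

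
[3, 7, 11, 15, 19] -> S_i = 3 + 4*i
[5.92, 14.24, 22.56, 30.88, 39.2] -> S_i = 5.92 + 8.32*i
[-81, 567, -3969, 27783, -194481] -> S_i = -81*-7^i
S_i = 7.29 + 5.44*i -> [7.29, 12.73, 18.17, 23.61, 29.05]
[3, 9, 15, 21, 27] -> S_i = 3 + 6*i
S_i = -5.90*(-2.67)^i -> [-5.9, 15.75, -42.06, 112.3, -299.85]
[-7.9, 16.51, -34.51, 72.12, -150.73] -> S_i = -7.90*(-2.09)^i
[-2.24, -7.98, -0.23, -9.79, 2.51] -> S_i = Random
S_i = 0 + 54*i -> [0, 54, 108, 162, 216]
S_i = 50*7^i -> [50, 350, 2450, 17150, 120050]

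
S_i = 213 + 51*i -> [213, 264, 315, 366, 417]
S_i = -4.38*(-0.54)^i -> [-4.38, 2.37, -1.28, 0.69, -0.37]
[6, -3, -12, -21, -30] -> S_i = 6 + -9*i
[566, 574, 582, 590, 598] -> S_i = 566 + 8*i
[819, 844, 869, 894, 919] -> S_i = 819 + 25*i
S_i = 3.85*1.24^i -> [3.85, 4.77, 5.92, 7.34, 9.1]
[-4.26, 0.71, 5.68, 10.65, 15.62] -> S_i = -4.26 + 4.97*i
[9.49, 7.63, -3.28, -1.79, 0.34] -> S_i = Random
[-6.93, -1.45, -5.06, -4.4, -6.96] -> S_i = Random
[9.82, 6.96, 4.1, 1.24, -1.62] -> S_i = 9.82 + -2.86*i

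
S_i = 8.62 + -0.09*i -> [8.62, 8.53, 8.44, 8.35, 8.26]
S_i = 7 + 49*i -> [7, 56, 105, 154, 203]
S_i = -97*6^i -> [-97, -582, -3492, -20952, -125712]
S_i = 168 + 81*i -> [168, 249, 330, 411, 492]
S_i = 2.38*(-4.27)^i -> [2.38, -10.16, 43.39, -185.29, 791.2]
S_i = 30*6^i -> [30, 180, 1080, 6480, 38880]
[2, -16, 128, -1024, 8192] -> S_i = 2*-8^i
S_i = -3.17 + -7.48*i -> [-3.17, -10.65, -18.13, -25.61, -33.09]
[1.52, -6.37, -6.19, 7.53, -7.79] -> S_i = Random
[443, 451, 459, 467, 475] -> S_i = 443 + 8*i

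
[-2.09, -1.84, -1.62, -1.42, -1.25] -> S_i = -2.09*0.88^i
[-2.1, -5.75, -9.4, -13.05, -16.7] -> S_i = -2.10 + -3.65*i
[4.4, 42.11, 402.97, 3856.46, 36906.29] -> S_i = 4.40*9.57^i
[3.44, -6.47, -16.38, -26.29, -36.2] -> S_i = 3.44 + -9.91*i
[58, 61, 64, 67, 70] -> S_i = 58 + 3*i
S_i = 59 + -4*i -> [59, 55, 51, 47, 43]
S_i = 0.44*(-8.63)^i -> [0.44, -3.8, 32.77, -282.8, 2440.6]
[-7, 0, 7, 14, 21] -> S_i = -7 + 7*i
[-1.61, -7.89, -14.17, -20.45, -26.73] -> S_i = -1.61 + -6.28*i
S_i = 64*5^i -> [64, 320, 1600, 8000, 40000]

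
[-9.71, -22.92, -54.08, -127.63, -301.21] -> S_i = -9.71*2.36^i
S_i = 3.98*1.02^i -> [3.98, 4.06, 4.14, 4.22, 4.31]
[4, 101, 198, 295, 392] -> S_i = 4 + 97*i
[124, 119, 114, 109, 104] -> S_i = 124 + -5*i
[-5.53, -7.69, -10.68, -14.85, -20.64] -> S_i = -5.53*1.39^i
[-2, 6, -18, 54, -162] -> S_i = -2*-3^i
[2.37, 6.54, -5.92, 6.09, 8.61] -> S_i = Random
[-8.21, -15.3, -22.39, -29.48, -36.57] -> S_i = -8.21 + -7.09*i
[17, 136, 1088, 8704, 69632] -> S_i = 17*8^i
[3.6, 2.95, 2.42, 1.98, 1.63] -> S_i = 3.60*0.82^i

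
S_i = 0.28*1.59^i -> [0.28, 0.45, 0.71, 1.13, 1.79]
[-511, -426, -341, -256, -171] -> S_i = -511 + 85*i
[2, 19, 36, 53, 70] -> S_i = 2 + 17*i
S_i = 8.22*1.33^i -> [8.22, 10.93, 14.54, 19.34, 25.72]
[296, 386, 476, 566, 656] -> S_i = 296 + 90*i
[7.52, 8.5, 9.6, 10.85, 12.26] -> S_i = 7.52*1.13^i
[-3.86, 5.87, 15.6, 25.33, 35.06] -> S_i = -3.86 + 9.73*i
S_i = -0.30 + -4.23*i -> [-0.3, -4.53, -8.76, -12.99, -17.22]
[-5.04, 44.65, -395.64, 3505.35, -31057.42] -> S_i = -5.04*(-8.86)^i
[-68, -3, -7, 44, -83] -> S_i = Random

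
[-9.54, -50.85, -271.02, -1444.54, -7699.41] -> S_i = -9.54*5.33^i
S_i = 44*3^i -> [44, 132, 396, 1188, 3564]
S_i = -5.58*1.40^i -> [-5.58, -7.81, -10.94, -15.31, -21.44]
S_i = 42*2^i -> [42, 84, 168, 336, 672]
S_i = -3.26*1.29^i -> [-3.26, -4.21, -5.42, -7.0, -9.03]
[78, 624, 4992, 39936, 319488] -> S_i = 78*8^i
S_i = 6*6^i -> [6, 36, 216, 1296, 7776]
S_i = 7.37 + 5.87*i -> [7.37, 13.24, 19.11, 24.98, 30.85]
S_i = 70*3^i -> [70, 210, 630, 1890, 5670]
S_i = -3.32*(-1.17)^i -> [-3.32, 3.88, -4.54, 5.32, -6.22]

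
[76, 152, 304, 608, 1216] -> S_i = 76*2^i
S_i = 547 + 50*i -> [547, 597, 647, 697, 747]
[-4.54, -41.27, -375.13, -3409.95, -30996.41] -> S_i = -4.54*9.09^i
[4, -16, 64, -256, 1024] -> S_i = 4*-4^i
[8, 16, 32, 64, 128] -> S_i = 8*2^i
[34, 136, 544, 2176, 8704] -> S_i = 34*4^i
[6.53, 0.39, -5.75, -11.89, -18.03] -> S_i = 6.53 + -6.14*i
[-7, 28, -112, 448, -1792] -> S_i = -7*-4^i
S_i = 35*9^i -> [35, 315, 2835, 25515, 229635]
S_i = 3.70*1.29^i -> [3.7, 4.77, 6.16, 7.94, 10.25]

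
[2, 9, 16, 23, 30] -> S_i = 2 + 7*i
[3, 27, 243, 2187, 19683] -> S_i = 3*9^i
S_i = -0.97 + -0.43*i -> [-0.97, -1.4, -1.83, -2.26, -2.69]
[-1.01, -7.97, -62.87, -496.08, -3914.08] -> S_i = -1.01*7.89^i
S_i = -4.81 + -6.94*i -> [-4.81, -11.75, -18.69, -25.63, -32.57]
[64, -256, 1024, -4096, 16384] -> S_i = 64*-4^i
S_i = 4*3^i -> [4, 12, 36, 108, 324]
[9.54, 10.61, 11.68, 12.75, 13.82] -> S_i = 9.54 + 1.07*i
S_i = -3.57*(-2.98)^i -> [-3.57, 10.64, -31.7, 94.48, -281.54]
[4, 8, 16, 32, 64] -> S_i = 4*2^i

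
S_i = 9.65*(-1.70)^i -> [9.65, -16.4, 27.89, -47.41, 80.6]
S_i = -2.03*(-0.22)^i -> [-2.03, 0.45, -0.1, 0.02, -0.0]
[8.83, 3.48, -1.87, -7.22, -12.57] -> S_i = 8.83 + -5.35*i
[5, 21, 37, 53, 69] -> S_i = 5 + 16*i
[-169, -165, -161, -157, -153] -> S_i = -169 + 4*i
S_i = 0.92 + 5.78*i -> [0.92, 6.7, 12.48, 18.26, 24.04]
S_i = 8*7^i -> [8, 56, 392, 2744, 19208]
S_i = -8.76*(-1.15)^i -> [-8.76, 10.07, -11.59, 13.32, -15.32]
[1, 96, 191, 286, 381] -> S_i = 1 + 95*i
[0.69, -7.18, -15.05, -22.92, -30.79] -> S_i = 0.69 + -7.87*i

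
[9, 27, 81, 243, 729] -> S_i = 9*3^i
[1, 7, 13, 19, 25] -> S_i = 1 + 6*i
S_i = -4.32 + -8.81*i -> [-4.32, -13.13, -21.94, -30.75, -39.56]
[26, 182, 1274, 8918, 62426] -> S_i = 26*7^i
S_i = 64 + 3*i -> [64, 67, 70, 73, 76]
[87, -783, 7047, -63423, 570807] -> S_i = 87*-9^i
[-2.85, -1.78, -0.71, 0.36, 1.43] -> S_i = -2.85 + 1.07*i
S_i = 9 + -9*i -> [9, 0, -9, -18, -27]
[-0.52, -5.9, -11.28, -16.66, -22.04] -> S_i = -0.52 + -5.38*i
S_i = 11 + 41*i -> [11, 52, 93, 134, 175]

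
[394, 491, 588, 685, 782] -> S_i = 394 + 97*i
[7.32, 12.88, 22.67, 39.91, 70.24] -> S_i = 7.32*1.76^i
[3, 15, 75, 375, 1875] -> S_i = 3*5^i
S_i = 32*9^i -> [32, 288, 2592, 23328, 209952]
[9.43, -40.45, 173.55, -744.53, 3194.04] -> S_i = 9.43*(-4.29)^i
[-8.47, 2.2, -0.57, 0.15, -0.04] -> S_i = -8.47*(-0.26)^i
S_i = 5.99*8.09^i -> [5.99, 48.46, 392.03, 3171.56, 25657.89]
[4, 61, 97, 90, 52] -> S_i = Random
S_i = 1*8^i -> [1, 8, 64, 512, 4096]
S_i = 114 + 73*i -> [114, 187, 260, 333, 406]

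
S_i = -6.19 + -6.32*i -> [-6.19, -12.51, -18.83, -25.15, -31.47]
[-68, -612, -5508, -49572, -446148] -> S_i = -68*9^i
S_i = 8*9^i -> [8, 72, 648, 5832, 52488]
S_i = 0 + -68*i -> [0, -68, -136, -204, -272]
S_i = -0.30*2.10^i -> [-0.3, -0.63, -1.32, -2.78, -5.83]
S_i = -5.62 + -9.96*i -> [-5.62, -15.58, -25.54, -35.5, -45.46]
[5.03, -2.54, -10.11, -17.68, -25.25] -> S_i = 5.03 + -7.57*i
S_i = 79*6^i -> [79, 474, 2844, 17064, 102384]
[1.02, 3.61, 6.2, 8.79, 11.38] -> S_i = 1.02 + 2.59*i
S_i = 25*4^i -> [25, 100, 400, 1600, 6400]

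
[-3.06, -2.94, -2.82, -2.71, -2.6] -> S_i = -3.06*0.96^i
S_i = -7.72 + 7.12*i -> [-7.72, -0.6, 6.52, 13.64, 20.76]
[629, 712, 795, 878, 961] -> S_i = 629 + 83*i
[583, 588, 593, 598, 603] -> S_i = 583 + 5*i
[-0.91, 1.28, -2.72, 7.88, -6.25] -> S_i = Random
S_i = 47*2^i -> [47, 94, 188, 376, 752]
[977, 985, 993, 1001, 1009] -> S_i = 977 + 8*i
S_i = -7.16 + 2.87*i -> [-7.16, -4.29, -1.42, 1.45, 4.32]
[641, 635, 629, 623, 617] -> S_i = 641 + -6*i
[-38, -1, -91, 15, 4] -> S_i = Random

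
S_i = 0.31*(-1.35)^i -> [0.31, -0.42, 0.56, -0.76, 1.03]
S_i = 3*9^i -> [3, 27, 243, 2187, 19683]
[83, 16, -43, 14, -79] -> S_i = Random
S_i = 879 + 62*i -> [879, 941, 1003, 1065, 1127]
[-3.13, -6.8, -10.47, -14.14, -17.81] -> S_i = -3.13 + -3.67*i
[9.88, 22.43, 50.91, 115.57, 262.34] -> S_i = 9.88*2.27^i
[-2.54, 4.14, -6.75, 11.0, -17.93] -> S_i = -2.54*(-1.63)^i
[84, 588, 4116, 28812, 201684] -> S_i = 84*7^i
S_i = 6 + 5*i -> [6, 11, 16, 21, 26]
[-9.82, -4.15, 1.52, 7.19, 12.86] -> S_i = -9.82 + 5.67*i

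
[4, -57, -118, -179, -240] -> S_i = 4 + -61*i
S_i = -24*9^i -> [-24, -216, -1944, -17496, -157464]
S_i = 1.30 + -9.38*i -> [1.3, -8.08, -17.46, -26.84, -36.22]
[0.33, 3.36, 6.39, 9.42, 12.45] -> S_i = 0.33 + 3.03*i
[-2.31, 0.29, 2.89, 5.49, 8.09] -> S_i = -2.31 + 2.60*i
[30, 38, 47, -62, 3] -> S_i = Random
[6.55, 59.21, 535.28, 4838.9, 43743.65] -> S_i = 6.55*9.04^i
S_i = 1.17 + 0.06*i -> [1.17, 1.23, 1.29, 1.35, 1.41]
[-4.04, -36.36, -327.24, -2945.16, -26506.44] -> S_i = -4.04*9.00^i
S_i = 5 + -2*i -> [5, 3, 1, -1, -3]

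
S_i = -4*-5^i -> [-4, 20, -100, 500, -2500]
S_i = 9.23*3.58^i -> [9.23, 33.04, 118.3, 423.5, 1516.12]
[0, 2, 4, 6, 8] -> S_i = 0 + 2*i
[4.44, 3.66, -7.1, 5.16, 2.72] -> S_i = Random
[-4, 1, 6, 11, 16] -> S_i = -4 + 5*i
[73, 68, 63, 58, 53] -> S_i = 73 + -5*i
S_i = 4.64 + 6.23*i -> [4.64, 10.87, 17.1, 23.33, 29.56]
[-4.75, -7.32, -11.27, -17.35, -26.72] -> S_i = -4.75*1.54^i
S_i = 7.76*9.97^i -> [7.76, 77.37, 771.35, 7690.37, 76672.98]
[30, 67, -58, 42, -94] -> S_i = Random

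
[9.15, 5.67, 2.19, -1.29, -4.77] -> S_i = 9.15 + -3.48*i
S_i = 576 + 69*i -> [576, 645, 714, 783, 852]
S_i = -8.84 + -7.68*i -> [-8.84, -16.52, -24.2, -31.88, -39.56]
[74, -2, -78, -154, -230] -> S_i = 74 + -76*i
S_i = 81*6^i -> [81, 486, 2916, 17496, 104976]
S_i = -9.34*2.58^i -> [-9.34, -24.1, -62.17, -160.4, -413.83]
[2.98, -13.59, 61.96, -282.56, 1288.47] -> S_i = 2.98*(-4.56)^i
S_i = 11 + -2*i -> [11, 9, 7, 5, 3]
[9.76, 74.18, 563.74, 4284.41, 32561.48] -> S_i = 9.76*7.60^i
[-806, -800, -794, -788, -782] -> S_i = -806 + 6*i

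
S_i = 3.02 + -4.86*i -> [3.02, -1.84, -6.7, -11.56, -16.42]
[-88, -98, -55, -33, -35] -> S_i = Random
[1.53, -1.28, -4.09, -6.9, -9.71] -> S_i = 1.53 + -2.81*i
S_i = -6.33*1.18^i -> [-6.33, -7.47, -8.81, -10.4, -12.27]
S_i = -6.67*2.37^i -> [-6.67, -15.81, -37.46, -88.79, -210.44]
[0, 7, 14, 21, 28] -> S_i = 0 + 7*i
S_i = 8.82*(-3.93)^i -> [8.82, -34.66, 136.22, -535.36, 2103.97]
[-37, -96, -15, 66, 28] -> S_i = Random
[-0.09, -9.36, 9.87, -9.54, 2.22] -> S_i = Random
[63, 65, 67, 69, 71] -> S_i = 63 + 2*i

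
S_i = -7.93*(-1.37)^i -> [-7.93, 10.86, -14.88, 20.39, -27.94]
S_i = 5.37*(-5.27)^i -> [5.37, -28.3, 149.14, -785.97, 4142.06]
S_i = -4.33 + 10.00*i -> [-4.33, 5.67, 15.67, 25.67, 35.67]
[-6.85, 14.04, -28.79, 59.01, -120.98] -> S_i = -6.85*(-2.05)^i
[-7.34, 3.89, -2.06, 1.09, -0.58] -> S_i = -7.34*(-0.53)^i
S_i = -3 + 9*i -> [-3, 6, 15, 24, 33]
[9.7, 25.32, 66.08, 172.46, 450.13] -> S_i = 9.70*2.61^i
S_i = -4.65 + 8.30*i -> [-4.65, 3.65, 11.95, 20.25, 28.55]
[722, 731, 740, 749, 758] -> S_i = 722 + 9*i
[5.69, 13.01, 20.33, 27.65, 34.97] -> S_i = 5.69 + 7.32*i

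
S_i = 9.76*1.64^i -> [9.76, 16.01, 26.25, 43.05, 70.6]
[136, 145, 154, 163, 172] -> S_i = 136 + 9*i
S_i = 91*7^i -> [91, 637, 4459, 31213, 218491]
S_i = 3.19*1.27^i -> [3.19, 4.05, 5.15, 6.53, 8.3]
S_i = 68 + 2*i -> [68, 70, 72, 74, 76]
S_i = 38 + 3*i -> [38, 41, 44, 47, 50]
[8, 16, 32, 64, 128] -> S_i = 8*2^i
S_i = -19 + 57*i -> [-19, 38, 95, 152, 209]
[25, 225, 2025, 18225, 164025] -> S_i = 25*9^i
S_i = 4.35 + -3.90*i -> [4.35, 0.45, -3.45, -7.35, -11.25]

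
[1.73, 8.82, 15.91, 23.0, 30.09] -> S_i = 1.73 + 7.09*i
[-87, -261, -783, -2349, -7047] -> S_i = -87*3^i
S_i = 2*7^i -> [2, 14, 98, 686, 4802]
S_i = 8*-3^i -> [8, -24, 72, -216, 648]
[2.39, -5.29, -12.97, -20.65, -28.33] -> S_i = 2.39 + -7.68*i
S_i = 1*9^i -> [1, 9, 81, 729, 6561]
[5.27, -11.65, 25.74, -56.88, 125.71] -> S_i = 5.27*(-2.21)^i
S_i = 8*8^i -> [8, 64, 512, 4096, 32768]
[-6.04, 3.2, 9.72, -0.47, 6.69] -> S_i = Random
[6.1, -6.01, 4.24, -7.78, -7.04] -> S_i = Random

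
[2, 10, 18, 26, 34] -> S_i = 2 + 8*i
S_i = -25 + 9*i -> [-25, -16, -7, 2, 11]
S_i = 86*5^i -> [86, 430, 2150, 10750, 53750]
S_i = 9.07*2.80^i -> [9.07, 25.4, 71.11, 199.1, 557.49]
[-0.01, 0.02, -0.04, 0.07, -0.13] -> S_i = -0.01*(-1.89)^i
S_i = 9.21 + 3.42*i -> [9.21, 12.63, 16.05, 19.47, 22.89]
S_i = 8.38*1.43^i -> [8.38, 11.98, 17.14, 24.5, 35.04]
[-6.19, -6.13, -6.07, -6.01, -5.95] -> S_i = -6.19*0.99^i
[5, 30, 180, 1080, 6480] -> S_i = 5*6^i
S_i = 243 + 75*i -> [243, 318, 393, 468, 543]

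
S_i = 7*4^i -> [7, 28, 112, 448, 1792]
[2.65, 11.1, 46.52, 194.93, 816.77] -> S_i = 2.65*4.19^i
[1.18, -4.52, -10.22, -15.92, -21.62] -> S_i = 1.18 + -5.70*i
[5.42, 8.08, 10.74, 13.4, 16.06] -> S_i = 5.42 + 2.66*i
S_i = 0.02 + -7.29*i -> [0.02, -7.27, -14.56, -21.85, -29.14]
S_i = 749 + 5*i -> [749, 754, 759, 764, 769]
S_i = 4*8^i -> [4, 32, 256, 2048, 16384]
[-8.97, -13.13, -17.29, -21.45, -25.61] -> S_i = -8.97 + -4.16*i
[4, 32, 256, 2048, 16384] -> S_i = 4*8^i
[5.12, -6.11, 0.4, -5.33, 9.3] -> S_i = Random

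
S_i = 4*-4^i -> [4, -16, 64, -256, 1024]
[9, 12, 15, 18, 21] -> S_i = 9 + 3*i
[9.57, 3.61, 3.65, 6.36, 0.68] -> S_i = Random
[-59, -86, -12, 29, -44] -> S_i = Random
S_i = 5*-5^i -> [5, -25, 125, -625, 3125]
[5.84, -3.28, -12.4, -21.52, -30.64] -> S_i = 5.84 + -9.12*i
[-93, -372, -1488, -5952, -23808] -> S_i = -93*4^i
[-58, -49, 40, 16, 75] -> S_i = Random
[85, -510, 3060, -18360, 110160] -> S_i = 85*-6^i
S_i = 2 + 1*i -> [2, 3, 4, 5, 6]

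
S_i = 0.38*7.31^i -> [0.38, 2.78, 20.31, 148.43, 1085.06]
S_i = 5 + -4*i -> [5, 1, -3, -7, -11]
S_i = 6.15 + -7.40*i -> [6.15, -1.25, -8.65, -16.05, -23.45]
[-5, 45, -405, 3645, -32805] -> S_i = -5*-9^i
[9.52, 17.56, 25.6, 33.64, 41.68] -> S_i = 9.52 + 8.04*i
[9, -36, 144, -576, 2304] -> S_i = 9*-4^i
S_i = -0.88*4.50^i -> [-0.88, -3.96, -17.82, -80.19, -360.86]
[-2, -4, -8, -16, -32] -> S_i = -2*2^i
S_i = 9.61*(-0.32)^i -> [9.61, -3.08, 0.98, -0.31, 0.1]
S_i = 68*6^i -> [68, 408, 2448, 14688, 88128]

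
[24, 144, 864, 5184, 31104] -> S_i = 24*6^i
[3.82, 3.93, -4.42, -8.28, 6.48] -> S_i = Random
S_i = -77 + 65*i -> [-77, -12, 53, 118, 183]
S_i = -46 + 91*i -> [-46, 45, 136, 227, 318]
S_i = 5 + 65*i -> [5, 70, 135, 200, 265]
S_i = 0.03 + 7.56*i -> [0.03, 7.59, 15.15, 22.71, 30.27]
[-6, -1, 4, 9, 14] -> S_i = -6 + 5*i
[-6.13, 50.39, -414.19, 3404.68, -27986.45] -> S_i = -6.13*(-8.22)^i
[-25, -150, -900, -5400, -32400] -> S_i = -25*6^i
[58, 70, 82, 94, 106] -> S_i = 58 + 12*i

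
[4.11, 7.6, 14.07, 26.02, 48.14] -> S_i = 4.11*1.85^i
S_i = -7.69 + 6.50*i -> [-7.69, -1.19, 5.31, 11.81, 18.31]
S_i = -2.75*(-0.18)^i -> [-2.75, 0.5, -0.09, 0.02, -0.0]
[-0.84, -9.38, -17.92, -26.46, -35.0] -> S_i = -0.84 + -8.54*i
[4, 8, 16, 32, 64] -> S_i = 4*2^i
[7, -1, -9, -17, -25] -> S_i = 7 + -8*i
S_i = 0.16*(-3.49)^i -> [0.16, -0.56, 1.95, -6.8, 23.74]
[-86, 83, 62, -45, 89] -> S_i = Random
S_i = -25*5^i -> [-25, -125, -625, -3125, -15625]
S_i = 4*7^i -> [4, 28, 196, 1372, 9604]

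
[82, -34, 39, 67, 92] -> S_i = Random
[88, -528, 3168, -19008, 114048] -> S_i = 88*-6^i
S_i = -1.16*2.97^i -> [-1.16, -3.45, -10.23, -30.39, -90.26]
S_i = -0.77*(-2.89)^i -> [-0.77, 2.23, -6.43, 18.59, -53.71]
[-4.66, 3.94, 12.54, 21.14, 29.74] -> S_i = -4.66 + 8.60*i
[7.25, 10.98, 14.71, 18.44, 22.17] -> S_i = 7.25 + 3.73*i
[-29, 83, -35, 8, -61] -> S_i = Random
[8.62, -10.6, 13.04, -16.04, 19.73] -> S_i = 8.62*(-1.23)^i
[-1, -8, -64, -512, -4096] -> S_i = -1*8^i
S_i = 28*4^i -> [28, 112, 448, 1792, 7168]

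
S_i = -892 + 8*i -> [-892, -884, -876, -868, -860]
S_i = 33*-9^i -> [33, -297, 2673, -24057, 216513]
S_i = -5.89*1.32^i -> [-5.89, -7.77, -10.26, -13.55, -17.88]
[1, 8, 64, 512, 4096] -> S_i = 1*8^i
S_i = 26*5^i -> [26, 130, 650, 3250, 16250]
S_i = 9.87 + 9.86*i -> [9.87, 19.73, 29.59, 39.45, 49.31]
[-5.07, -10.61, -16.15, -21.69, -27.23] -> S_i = -5.07 + -5.54*i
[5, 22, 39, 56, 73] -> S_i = 5 + 17*i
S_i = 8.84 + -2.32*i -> [8.84, 6.52, 4.2, 1.88, -0.44]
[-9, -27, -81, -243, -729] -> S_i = -9*3^i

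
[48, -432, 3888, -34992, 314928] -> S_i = 48*-9^i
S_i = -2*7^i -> [-2, -14, -98, -686, -4802]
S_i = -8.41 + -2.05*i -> [-8.41, -10.46, -12.51, -14.56, -16.61]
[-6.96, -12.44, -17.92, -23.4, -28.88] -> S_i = -6.96 + -5.48*i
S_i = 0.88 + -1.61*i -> [0.88, -0.73, -2.34, -3.95, -5.56]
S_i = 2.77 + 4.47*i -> [2.77, 7.24, 11.71, 16.18, 20.65]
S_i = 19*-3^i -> [19, -57, 171, -513, 1539]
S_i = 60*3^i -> [60, 180, 540, 1620, 4860]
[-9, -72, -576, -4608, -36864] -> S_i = -9*8^i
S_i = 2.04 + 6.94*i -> [2.04, 8.98, 15.92, 22.86, 29.8]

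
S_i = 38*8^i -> [38, 304, 2432, 19456, 155648]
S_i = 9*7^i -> [9, 63, 441, 3087, 21609]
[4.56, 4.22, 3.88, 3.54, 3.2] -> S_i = 4.56 + -0.34*i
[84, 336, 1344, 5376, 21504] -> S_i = 84*4^i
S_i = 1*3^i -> [1, 3, 9, 27, 81]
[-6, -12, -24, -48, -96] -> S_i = -6*2^i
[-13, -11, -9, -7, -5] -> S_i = -13 + 2*i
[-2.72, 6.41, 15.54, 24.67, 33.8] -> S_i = -2.72 + 9.13*i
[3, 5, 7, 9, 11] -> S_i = 3 + 2*i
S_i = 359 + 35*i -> [359, 394, 429, 464, 499]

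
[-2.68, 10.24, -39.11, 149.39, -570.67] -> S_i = -2.68*(-3.82)^i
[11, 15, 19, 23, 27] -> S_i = 11 + 4*i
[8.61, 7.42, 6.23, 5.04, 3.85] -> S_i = 8.61 + -1.19*i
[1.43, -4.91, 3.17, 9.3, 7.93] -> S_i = Random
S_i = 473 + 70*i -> [473, 543, 613, 683, 753]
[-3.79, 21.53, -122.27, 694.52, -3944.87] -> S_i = -3.79*(-5.68)^i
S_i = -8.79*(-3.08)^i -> [-8.79, 27.07, -83.39, 256.83, -791.03]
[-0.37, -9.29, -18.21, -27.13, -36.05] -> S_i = -0.37 + -8.92*i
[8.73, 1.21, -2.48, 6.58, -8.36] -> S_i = Random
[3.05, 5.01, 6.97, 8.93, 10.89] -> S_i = 3.05 + 1.96*i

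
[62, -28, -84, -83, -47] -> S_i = Random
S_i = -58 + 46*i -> [-58, -12, 34, 80, 126]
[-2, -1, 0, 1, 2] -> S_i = -2 + 1*i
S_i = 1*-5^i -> [1, -5, 25, -125, 625]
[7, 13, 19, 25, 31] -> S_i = 7 + 6*i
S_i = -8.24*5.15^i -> [-8.24, -42.44, -218.55, -1125.51, -5796.37]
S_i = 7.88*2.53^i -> [7.88, 19.94, 50.44, 127.61, 322.86]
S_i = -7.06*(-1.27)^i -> [-7.06, 8.97, -11.39, 14.46, -18.37]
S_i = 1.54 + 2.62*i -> [1.54, 4.16, 6.78, 9.4, 12.02]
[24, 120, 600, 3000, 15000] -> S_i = 24*5^i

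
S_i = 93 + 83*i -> [93, 176, 259, 342, 425]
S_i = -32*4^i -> [-32, -128, -512, -2048, -8192]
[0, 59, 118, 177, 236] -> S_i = 0 + 59*i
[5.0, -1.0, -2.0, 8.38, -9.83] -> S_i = Random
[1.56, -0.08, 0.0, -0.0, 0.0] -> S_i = 1.56*(-0.05)^i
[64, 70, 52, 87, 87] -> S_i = Random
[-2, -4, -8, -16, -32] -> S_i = -2*2^i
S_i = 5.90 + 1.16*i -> [5.9, 7.06, 8.22, 9.38, 10.54]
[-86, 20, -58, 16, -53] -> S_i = Random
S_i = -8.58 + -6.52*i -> [-8.58, -15.1, -21.62, -28.14, -34.66]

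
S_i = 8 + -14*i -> [8, -6, -20, -34, -48]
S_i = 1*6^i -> [1, 6, 36, 216, 1296]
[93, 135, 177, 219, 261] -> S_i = 93 + 42*i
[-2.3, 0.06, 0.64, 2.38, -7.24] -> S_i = Random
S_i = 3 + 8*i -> [3, 11, 19, 27, 35]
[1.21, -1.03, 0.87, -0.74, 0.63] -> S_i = 1.21*(-0.85)^i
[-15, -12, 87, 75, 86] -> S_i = Random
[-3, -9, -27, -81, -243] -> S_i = -3*3^i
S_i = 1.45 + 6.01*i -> [1.45, 7.46, 13.47, 19.48, 25.49]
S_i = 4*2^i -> [4, 8, 16, 32, 64]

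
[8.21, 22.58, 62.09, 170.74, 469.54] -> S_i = 8.21*2.75^i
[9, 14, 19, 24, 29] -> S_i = 9 + 5*i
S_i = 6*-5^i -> [6, -30, 150, -750, 3750]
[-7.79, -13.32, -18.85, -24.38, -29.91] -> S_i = -7.79 + -5.53*i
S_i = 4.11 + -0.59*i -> [4.11, 3.52, 2.93, 2.34, 1.75]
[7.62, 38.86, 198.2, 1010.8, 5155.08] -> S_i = 7.62*5.10^i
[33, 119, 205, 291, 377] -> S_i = 33 + 86*i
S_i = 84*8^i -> [84, 672, 5376, 43008, 344064]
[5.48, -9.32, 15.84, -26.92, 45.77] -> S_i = 5.48*(-1.70)^i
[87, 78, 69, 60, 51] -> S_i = 87 + -9*i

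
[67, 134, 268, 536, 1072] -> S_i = 67*2^i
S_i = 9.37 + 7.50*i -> [9.37, 16.87, 24.37, 31.87, 39.37]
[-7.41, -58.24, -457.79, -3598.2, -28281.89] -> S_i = -7.41*7.86^i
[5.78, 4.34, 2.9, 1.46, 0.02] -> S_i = 5.78 + -1.44*i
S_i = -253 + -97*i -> [-253, -350, -447, -544, -641]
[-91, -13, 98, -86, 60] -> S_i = Random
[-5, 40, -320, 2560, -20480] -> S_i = -5*-8^i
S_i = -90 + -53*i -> [-90, -143, -196, -249, -302]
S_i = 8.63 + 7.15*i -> [8.63, 15.78, 22.93, 30.08, 37.23]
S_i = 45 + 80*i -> [45, 125, 205, 285, 365]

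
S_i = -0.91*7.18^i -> [-0.91, -6.53, -46.91, -336.83, -2418.46]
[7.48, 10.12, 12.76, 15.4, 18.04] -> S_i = 7.48 + 2.64*i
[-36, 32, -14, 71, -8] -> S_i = Random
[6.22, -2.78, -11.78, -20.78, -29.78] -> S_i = 6.22 + -9.00*i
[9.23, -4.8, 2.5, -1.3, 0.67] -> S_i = 9.23*(-0.52)^i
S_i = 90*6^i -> [90, 540, 3240, 19440, 116640]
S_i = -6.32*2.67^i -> [-6.32, -16.87, -45.05, -120.3, -321.19]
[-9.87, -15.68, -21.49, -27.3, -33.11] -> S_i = -9.87 + -5.81*i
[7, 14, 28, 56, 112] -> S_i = 7*2^i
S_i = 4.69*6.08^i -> [4.69, 28.52, 173.37, 1054.1, 6408.95]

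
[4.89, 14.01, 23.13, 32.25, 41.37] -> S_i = 4.89 + 9.12*i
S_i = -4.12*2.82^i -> [-4.12, -11.62, -32.76, -92.39, -260.55]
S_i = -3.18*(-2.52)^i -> [-3.18, 8.01, -20.19, 50.89, -128.24]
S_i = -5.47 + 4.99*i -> [-5.47, -0.48, 4.51, 9.5, 14.49]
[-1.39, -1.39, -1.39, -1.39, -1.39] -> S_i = -1.39*1.00^i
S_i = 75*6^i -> [75, 450, 2700, 16200, 97200]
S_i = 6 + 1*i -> [6, 7, 8, 9, 10]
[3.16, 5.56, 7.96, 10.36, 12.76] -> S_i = 3.16 + 2.40*i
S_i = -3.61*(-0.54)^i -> [-3.61, 1.95, -1.05, 0.57, -0.31]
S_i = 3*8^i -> [3, 24, 192, 1536, 12288]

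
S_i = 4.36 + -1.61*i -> [4.36, 2.75, 1.14, -0.47, -2.08]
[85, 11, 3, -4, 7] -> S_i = Random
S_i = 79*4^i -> [79, 316, 1264, 5056, 20224]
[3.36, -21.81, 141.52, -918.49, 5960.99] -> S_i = 3.36*(-6.49)^i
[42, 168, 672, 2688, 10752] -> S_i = 42*4^i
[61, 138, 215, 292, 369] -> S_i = 61 + 77*i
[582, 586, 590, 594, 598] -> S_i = 582 + 4*i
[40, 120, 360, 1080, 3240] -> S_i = 40*3^i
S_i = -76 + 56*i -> [-76, -20, 36, 92, 148]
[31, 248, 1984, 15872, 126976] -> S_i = 31*8^i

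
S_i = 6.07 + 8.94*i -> [6.07, 15.01, 23.95, 32.89, 41.83]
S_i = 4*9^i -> [4, 36, 324, 2916, 26244]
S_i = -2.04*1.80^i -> [-2.04, -3.67, -6.61, -11.9, -21.42]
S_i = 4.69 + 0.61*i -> [4.69, 5.3, 5.91, 6.52, 7.13]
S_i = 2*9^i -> [2, 18, 162, 1458, 13122]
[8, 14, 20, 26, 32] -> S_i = 8 + 6*i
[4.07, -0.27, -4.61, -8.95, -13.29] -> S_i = 4.07 + -4.34*i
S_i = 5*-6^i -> [5, -30, 180, -1080, 6480]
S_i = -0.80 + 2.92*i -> [-0.8, 2.12, 5.04, 7.96, 10.88]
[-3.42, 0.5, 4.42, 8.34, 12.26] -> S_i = -3.42 + 3.92*i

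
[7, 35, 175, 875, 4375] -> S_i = 7*5^i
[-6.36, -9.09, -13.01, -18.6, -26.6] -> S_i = -6.36*1.43^i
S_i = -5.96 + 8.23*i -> [-5.96, 2.27, 10.5, 18.73, 26.96]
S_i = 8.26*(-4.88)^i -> [8.26, -40.31, 196.71, -959.93, 4684.46]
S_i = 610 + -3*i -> [610, 607, 604, 601, 598]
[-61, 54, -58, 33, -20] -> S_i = Random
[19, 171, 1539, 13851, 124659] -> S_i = 19*9^i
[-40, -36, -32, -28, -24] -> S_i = -40 + 4*i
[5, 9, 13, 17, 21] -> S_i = 5 + 4*i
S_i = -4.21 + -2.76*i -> [-4.21, -6.97, -9.73, -12.49, -15.25]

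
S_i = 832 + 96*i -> [832, 928, 1024, 1120, 1216]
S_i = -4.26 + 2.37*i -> [-4.26, -1.89, 0.48, 2.85, 5.22]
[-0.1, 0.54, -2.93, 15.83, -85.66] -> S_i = -0.10*(-5.41)^i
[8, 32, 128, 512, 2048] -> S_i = 8*4^i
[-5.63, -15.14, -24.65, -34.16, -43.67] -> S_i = -5.63 + -9.51*i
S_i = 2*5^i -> [2, 10, 50, 250, 1250]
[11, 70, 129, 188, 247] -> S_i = 11 + 59*i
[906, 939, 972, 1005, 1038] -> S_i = 906 + 33*i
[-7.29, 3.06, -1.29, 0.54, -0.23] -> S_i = -7.29*(-0.42)^i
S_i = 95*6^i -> [95, 570, 3420, 20520, 123120]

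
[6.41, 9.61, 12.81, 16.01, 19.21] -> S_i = 6.41 + 3.20*i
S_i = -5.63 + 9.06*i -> [-5.63, 3.43, 12.49, 21.55, 30.61]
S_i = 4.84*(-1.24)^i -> [4.84, -6.0, 7.44, -9.23, 11.44]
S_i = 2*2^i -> [2, 4, 8, 16, 32]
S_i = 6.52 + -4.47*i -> [6.52, 2.05, -2.42, -6.89, -11.36]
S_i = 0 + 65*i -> [0, 65, 130, 195, 260]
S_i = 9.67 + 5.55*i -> [9.67, 15.22, 20.77, 26.32, 31.87]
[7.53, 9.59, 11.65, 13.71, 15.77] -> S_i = 7.53 + 2.06*i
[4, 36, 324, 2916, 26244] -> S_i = 4*9^i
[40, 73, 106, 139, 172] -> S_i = 40 + 33*i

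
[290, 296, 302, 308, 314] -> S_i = 290 + 6*i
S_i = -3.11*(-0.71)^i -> [-3.11, 2.21, -1.57, 1.11, -0.79]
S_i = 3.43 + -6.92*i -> [3.43, -3.49, -10.41, -17.33, -24.25]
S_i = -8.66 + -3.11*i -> [-8.66, -11.77, -14.88, -17.99, -21.1]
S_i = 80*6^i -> [80, 480, 2880, 17280, 103680]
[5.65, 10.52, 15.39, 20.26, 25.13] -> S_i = 5.65 + 4.87*i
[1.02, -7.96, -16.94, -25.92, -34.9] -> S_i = 1.02 + -8.98*i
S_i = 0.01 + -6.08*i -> [0.01, -6.07, -12.15, -18.23, -24.31]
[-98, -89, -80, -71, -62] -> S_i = -98 + 9*i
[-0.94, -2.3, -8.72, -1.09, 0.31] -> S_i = Random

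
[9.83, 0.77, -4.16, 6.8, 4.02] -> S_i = Random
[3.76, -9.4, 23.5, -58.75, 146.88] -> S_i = 3.76*(-2.50)^i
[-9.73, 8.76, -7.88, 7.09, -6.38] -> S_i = -9.73*(-0.90)^i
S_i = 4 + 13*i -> [4, 17, 30, 43, 56]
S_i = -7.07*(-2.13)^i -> [-7.07, 15.06, -32.08, 68.32, -145.53]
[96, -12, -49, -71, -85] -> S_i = Random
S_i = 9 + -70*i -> [9, -61, -131, -201, -271]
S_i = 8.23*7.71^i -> [8.23, 63.45, 489.22, 3771.92, 29081.54]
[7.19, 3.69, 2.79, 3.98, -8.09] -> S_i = Random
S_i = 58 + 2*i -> [58, 60, 62, 64, 66]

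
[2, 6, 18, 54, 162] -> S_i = 2*3^i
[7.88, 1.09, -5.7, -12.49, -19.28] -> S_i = 7.88 + -6.79*i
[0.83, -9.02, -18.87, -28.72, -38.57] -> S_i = 0.83 + -9.85*i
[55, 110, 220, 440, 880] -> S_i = 55*2^i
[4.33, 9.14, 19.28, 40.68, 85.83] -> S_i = 4.33*2.11^i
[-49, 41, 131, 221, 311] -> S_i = -49 + 90*i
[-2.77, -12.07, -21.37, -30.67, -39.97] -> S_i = -2.77 + -9.30*i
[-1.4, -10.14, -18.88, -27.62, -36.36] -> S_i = -1.40 + -8.74*i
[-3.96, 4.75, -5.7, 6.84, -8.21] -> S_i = -3.96*(-1.20)^i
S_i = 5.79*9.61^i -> [5.79, 55.64, 534.72, 5138.65, 49382.39]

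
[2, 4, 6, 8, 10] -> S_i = 2 + 2*i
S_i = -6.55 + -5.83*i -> [-6.55, -12.38, -18.21, -24.04, -29.87]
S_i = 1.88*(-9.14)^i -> [1.88, -17.18, 157.05, -1435.48, 13120.27]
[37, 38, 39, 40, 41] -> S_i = 37 + 1*i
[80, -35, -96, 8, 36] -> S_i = Random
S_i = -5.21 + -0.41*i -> [-5.21, -5.62, -6.03, -6.44, -6.85]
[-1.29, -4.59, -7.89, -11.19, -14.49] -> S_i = -1.29 + -3.30*i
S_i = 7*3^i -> [7, 21, 63, 189, 567]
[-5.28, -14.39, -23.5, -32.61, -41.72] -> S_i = -5.28 + -9.11*i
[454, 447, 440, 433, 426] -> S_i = 454 + -7*i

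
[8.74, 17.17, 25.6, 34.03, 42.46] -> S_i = 8.74 + 8.43*i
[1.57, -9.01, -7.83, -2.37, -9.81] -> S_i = Random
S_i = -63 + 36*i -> [-63, -27, 9, 45, 81]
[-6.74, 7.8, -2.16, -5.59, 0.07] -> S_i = Random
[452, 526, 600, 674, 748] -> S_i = 452 + 74*i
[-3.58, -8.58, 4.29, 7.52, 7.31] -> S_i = Random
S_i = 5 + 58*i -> [5, 63, 121, 179, 237]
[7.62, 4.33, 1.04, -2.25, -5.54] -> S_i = 7.62 + -3.29*i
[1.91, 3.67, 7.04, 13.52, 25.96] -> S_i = 1.91*1.92^i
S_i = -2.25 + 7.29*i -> [-2.25, 5.04, 12.33, 19.62, 26.91]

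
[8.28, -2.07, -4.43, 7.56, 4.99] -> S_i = Random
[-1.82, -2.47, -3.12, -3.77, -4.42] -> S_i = -1.82 + -0.65*i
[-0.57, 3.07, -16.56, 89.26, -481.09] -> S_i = -0.57*(-5.39)^i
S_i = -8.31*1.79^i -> [-8.31, -14.87, -26.63, -47.66, -85.31]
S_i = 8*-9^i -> [8, -72, 648, -5832, 52488]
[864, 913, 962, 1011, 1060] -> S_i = 864 + 49*i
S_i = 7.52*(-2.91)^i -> [7.52, -21.88, 63.68, -185.31, 539.25]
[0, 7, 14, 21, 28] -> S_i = 0 + 7*i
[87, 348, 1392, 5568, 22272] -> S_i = 87*4^i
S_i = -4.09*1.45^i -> [-4.09, -5.93, -8.6, -12.47, -18.08]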